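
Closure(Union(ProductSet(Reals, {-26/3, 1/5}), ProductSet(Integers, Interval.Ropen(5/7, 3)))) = Union(ProductSet(Integers, Interval(5/7, 3)), ProductSet(Reals, {-26/3, 1/5}))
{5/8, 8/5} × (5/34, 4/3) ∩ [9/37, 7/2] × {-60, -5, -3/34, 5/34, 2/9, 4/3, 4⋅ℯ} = {5/8, 8/5} × {2/9}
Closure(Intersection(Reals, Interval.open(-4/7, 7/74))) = Interval(-4/7, 7/74)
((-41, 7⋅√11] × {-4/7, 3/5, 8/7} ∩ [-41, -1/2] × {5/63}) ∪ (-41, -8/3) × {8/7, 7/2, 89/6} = (-41, -8/3) × {8/7, 7/2, 89/6}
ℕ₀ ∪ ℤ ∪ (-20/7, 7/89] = ℤ ∪ (-20/7, 7/89]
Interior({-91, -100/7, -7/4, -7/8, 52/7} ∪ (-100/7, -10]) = (-100/7, -10)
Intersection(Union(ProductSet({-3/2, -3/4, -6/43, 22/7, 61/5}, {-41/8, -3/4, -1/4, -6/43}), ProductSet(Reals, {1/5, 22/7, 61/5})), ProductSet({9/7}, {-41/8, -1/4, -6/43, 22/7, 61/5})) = ProductSet({9/7}, {22/7, 61/5})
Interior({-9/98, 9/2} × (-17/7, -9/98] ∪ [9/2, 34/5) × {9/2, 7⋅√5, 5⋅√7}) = ∅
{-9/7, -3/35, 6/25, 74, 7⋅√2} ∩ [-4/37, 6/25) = {-3/35}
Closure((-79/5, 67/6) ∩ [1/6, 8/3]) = [1/6, 8/3]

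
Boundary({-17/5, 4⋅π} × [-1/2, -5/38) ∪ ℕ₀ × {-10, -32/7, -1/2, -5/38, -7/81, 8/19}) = (ℕ₀ × {-10, -32/7, -1/2, -5/38, -7/81, 8/19}) ∪ ({-17/5, 4⋅π} × [-1/2, -5/38])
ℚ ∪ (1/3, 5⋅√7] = ℚ ∪ [1/3, 5⋅√7]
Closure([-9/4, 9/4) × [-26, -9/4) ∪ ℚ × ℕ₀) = ({-9/4, 9/4} × [-26, -9/4]) ∪ ([-9/4, 9/4] × {-26, -9/4}) ∪ (ℝ × (ℕ₀ \ (-26, -9/4))) ∪ ([-9/4, 9/4) × [-26, -9/4)) ∪ ((ℚ ∪ (-∞, -9/4] ∪ [9/4, ∞)) × ℕ₀)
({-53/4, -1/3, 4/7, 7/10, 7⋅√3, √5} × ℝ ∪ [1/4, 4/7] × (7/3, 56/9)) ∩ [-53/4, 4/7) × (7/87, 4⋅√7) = ([1/4, 4/7) × (7/3, 56/9)) ∪ ({-53/4, -1/3} × (7/87, 4⋅√7))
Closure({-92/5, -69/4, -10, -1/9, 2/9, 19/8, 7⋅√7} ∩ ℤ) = {-10}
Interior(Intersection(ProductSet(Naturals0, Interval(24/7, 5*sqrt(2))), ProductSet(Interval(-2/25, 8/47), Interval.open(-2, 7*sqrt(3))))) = EmptySet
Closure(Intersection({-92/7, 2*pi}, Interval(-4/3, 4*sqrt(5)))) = {2*pi}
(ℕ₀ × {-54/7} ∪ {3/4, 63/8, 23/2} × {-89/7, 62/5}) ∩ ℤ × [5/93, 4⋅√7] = ∅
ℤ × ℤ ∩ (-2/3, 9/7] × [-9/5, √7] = {0, 1} × {-1, 0, 1, 2}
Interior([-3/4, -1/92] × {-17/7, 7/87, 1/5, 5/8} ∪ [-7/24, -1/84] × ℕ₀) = ∅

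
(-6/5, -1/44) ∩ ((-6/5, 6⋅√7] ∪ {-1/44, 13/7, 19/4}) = (-6/5, -1/44)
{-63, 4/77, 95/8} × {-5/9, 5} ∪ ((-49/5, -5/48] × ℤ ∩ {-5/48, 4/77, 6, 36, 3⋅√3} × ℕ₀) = ({-5/48} × ℕ₀) ∪ ({-63, 4/77, 95/8} × {-5/9, 5})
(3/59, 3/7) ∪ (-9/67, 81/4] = (-9/67, 81/4]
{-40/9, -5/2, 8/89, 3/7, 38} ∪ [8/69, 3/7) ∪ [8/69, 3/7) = {-40/9, -5/2, 8/89, 38} ∪ [8/69, 3/7]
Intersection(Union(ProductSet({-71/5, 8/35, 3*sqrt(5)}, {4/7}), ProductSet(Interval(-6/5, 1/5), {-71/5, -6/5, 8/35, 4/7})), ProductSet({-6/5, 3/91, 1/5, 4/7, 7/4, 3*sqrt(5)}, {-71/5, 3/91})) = ProductSet({-6/5, 3/91, 1/5}, {-71/5})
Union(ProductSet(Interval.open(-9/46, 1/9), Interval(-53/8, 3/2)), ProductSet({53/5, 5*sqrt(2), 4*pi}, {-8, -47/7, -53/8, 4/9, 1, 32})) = Union(ProductSet({53/5, 5*sqrt(2), 4*pi}, {-8, -47/7, -53/8, 4/9, 1, 32}), ProductSet(Interval.open(-9/46, 1/9), Interval(-53/8, 3/2)))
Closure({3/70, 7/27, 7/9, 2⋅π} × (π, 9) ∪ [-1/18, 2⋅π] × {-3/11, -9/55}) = ([-1/18, 2⋅π] × {-3/11, -9/55}) ∪ ({3/70, 7/27, 7/9, 2⋅π} × [π, 9])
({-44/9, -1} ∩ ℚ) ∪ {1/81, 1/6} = {-44/9, -1, 1/81, 1/6}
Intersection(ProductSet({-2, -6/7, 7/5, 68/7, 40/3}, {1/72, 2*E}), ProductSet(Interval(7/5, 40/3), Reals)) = ProductSet({7/5, 68/7, 40/3}, {1/72, 2*E})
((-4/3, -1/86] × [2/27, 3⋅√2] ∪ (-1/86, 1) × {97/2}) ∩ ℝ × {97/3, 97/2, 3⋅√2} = ((-1/86, 1) × {97/2}) ∪ ((-4/3, -1/86] × {3⋅√2})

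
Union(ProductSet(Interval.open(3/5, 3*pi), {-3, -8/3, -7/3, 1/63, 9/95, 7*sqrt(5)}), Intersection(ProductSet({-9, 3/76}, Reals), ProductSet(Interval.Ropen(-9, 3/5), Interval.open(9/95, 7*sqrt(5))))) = Union(ProductSet({-9, 3/76}, Interval.open(9/95, 7*sqrt(5))), ProductSet(Interval.open(3/5, 3*pi), {-3, -8/3, -7/3, 1/63, 9/95, 7*sqrt(5)}))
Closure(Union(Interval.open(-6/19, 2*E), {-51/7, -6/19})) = Union({-51/7}, Interval(-6/19, 2*E))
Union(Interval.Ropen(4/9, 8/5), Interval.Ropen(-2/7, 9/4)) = Interval.Ropen(-2/7, 9/4)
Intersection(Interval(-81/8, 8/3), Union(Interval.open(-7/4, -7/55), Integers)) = Union(Interval.open(-7/4, -7/55), Range(-10, 3, 1))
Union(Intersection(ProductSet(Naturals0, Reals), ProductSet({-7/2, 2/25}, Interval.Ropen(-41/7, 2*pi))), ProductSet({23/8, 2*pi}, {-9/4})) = ProductSet({23/8, 2*pi}, {-9/4})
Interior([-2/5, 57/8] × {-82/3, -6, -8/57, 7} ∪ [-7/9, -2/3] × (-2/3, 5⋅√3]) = (-7/9, -2/3) × (-2/3, 5⋅√3)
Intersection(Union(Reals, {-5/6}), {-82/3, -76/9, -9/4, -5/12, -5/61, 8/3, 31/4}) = {-82/3, -76/9, -9/4, -5/12, -5/61, 8/3, 31/4}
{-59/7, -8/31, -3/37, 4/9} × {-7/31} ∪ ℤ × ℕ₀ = (ℤ × ℕ₀) ∪ ({-59/7, -8/31, -3/37, 4/9} × {-7/31})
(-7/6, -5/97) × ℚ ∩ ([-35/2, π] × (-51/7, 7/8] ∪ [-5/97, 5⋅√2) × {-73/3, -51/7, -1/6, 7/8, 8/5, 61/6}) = (-7/6, -5/97) × (ℚ ∩ (-51/7, 7/8])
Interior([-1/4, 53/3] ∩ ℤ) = ∅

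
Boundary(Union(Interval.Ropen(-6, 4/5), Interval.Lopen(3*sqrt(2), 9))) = {-6, 4/5, 9, 3*sqrt(2)}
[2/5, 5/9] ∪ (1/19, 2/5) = (1/19, 5/9]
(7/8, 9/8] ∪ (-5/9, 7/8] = (-5/9, 9/8]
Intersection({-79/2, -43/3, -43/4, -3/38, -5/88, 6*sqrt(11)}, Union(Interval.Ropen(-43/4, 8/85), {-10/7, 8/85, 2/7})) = {-43/4, -3/38, -5/88}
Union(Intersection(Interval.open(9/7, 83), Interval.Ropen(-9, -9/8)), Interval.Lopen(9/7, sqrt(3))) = Interval.Lopen(9/7, sqrt(3))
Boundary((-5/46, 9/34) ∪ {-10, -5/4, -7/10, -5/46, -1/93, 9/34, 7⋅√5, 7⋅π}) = {-10, -5/4, -7/10, -5/46, 9/34, 7⋅√5, 7⋅π}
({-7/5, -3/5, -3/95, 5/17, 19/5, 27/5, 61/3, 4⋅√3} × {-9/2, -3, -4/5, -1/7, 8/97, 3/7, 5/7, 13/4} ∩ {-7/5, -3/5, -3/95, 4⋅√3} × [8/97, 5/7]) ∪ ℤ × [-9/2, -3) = (ℤ × [-9/2, -3)) ∪ ({-7/5, -3/5, -3/95, 4⋅√3} × {8/97, 3/7, 5/7})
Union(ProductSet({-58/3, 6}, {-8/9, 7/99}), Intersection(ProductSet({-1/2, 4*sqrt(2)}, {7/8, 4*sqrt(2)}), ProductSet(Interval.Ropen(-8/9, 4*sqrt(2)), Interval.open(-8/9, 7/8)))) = ProductSet({-58/3, 6}, {-8/9, 7/99})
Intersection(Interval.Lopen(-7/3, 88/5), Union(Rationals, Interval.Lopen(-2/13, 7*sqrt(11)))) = Union(Intersection(Interval.Lopen(-7/3, 88/5), Rationals), Interval(-2/13, 88/5))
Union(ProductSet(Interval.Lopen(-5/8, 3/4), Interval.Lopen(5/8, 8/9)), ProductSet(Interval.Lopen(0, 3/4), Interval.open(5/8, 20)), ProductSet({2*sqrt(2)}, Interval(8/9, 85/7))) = Union(ProductSet({2*sqrt(2)}, Interval(8/9, 85/7)), ProductSet(Interval.Lopen(-5/8, 3/4), Interval.Lopen(5/8, 8/9)), ProductSet(Interval.Lopen(0, 3/4), Interval.open(5/8, 20)))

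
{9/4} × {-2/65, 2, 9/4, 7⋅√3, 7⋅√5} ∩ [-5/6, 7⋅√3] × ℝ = {9/4} × {-2/65, 2, 9/4, 7⋅√3, 7⋅√5}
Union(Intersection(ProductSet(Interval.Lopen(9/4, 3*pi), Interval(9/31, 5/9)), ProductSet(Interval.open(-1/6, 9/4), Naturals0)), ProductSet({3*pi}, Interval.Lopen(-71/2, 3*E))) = ProductSet({3*pi}, Interval.Lopen(-71/2, 3*E))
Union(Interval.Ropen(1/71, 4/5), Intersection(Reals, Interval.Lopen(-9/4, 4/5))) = Interval.Lopen(-9/4, 4/5)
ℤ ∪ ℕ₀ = ℤ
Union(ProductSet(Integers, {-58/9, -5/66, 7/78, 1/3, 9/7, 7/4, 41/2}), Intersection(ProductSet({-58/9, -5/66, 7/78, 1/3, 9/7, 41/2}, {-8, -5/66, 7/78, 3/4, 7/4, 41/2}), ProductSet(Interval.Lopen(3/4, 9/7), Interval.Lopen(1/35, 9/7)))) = Union(ProductSet({9/7}, {7/78, 3/4}), ProductSet(Integers, {-58/9, -5/66, 7/78, 1/3, 9/7, 7/4, 41/2}))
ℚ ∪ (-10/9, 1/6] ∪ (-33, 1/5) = ℚ ∪ [-33, 1/5]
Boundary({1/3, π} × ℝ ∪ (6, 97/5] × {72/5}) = ({1/3, π} × ℝ) ∪ ([6, 97/5] × {72/5})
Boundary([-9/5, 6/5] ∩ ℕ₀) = {0, 1}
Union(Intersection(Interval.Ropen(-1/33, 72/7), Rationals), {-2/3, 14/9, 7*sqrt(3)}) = Union({-2/3, 7*sqrt(3)}, Intersection(Interval.Ropen(-1/33, 72/7), Rationals))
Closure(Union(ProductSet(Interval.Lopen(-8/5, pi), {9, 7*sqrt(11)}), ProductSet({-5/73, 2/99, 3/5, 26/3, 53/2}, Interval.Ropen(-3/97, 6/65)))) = Union(ProductSet({-5/73, 2/99, 3/5, 26/3, 53/2}, Interval(-3/97, 6/65)), ProductSet(Interval(-8/5, pi), {9, 7*sqrt(11)}))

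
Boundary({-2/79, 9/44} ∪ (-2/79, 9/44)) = {-2/79, 9/44}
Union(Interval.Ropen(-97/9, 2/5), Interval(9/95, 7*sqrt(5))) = Interval(-97/9, 7*sqrt(5))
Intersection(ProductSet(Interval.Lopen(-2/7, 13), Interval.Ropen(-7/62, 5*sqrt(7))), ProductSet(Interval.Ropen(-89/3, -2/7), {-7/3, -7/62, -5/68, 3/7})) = EmptySet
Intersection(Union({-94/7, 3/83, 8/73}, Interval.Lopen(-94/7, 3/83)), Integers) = Range(-13, 1, 1)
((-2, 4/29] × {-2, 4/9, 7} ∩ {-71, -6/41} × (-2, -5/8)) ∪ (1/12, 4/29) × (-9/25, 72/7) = (1/12, 4/29) × (-9/25, 72/7)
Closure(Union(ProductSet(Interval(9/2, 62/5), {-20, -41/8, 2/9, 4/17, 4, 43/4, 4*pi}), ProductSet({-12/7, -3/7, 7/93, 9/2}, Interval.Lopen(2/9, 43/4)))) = Union(ProductSet({-12/7, -3/7, 7/93, 9/2}, Interval(2/9, 43/4)), ProductSet(Interval(9/2, 62/5), {-20, -41/8, 2/9, 4/17, 4, 43/4, 4*pi}))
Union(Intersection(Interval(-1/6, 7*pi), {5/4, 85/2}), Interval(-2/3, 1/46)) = Union({5/4}, Interval(-2/3, 1/46))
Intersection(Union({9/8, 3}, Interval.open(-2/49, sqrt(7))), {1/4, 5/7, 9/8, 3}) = {1/4, 5/7, 9/8, 3}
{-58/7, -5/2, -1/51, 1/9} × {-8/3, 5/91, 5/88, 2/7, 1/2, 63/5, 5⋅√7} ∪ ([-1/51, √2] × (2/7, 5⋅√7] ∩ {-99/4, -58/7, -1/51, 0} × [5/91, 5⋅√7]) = ({-1/51, 0} × (2/7, 5⋅√7]) ∪ ({-58/7, -5/2, -1/51, 1/9} × {-8/3, 5/91, 5/88, 2/7, 1/2, 63/5, 5⋅√7})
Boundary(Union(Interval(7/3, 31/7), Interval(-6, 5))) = {-6, 5}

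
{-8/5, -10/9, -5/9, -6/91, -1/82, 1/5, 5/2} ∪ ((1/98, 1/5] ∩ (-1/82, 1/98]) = {-8/5, -10/9, -5/9, -6/91, -1/82, 1/5, 5/2}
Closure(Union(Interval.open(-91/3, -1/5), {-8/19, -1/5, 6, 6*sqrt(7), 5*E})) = Union({6, 6*sqrt(7), 5*E}, Interval(-91/3, -1/5))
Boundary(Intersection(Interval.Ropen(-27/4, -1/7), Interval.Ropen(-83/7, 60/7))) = {-27/4, -1/7}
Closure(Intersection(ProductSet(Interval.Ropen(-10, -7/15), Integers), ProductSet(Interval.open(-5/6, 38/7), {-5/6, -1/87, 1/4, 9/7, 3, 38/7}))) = ProductSet(Interval(-5/6, -7/15), {3})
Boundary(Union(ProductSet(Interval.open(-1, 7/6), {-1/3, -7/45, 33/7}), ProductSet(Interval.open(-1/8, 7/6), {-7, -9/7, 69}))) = Union(ProductSet(Interval(-1, 7/6), {-1/3, -7/45, 33/7}), ProductSet(Interval(-1/8, 7/6), {-7, -9/7, 69}))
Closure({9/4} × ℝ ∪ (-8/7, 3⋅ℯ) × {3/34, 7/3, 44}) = ({9/4} × ℝ) ∪ ([-8/7, 3⋅ℯ] × {3/34, 7/3, 44})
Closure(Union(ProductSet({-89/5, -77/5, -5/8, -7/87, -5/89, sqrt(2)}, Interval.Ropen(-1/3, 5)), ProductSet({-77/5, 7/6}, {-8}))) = Union(ProductSet({-77/5, 7/6}, {-8}), ProductSet({-89/5, -77/5, -5/8, -7/87, -5/89, sqrt(2)}, Interval(-1/3, 5)))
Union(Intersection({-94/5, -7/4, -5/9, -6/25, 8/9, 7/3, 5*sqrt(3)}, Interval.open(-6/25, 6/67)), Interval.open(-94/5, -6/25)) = Interval.open(-94/5, -6/25)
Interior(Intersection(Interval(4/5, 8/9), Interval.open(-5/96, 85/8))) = Interval.open(4/5, 8/9)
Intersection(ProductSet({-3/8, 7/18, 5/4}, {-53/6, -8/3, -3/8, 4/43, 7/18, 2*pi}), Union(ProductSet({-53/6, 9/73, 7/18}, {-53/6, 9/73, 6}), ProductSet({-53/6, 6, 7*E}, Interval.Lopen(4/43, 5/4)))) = ProductSet({7/18}, {-53/6})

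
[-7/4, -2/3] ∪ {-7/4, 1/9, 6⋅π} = [-7/4, -2/3] ∪ {1/9, 6⋅π}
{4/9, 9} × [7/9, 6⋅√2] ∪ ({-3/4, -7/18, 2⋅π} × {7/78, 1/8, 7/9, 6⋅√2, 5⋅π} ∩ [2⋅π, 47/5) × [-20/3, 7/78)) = {4/9, 9} × [7/9, 6⋅√2]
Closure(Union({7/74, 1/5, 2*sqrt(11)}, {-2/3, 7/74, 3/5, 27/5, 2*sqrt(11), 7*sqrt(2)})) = {-2/3, 7/74, 1/5, 3/5, 27/5, 2*sqrt(11), 7*sqrt(2)}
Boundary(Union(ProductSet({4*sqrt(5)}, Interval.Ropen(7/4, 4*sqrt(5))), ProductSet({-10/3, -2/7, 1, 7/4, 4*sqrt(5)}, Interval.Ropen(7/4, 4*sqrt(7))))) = ProductSet({-10/3, -2/7, 1, 7/4, 4*sqrt(5)}, Interval(7/4, 4*sqrt(7)))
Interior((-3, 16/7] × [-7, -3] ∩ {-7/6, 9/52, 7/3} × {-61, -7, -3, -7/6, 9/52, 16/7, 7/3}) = ∅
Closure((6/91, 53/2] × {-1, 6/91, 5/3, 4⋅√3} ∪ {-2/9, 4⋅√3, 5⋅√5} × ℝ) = ({-2/9, 4⋅√3, 5⋅√5} × ℝ) ∪ ([6/91, 53/2] × {-1, 6/91, 5/3, 4⋅√3})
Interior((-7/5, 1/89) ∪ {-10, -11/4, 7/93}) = (-7/5, 1/89)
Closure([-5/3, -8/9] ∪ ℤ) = ℤ ∪ [-5/3, -8/9]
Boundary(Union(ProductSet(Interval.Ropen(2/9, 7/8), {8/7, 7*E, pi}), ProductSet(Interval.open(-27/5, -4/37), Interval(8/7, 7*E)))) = Union(ProductSet({-27/5, -4/37}, Interval(8/7, 7*E)), ProductSet(Interval(-27/5, -4/37), {8/7, 7*E}), ProductSet(Interval(2/9, 7/8), {8/7, 7*E, pi}))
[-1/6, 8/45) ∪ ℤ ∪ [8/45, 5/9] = ℤ ∪ [-1/6, 5/9]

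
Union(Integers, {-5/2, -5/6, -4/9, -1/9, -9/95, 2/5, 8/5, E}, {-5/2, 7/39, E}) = Union({-5/2, -5/6, -4/9, -1/9, -9/95, 7/39, 2/5, 8/5, E}, Integers)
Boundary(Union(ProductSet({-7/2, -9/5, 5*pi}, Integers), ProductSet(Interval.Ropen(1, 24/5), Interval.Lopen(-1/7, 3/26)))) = Union(ProductSet({1, 24/5}, Interval(-1/7, 3/26)), ProductSet({-7/2, -9/5, 5*pi}, Integers), ProductSet(Interval(1, 24/5), {-1/7, 3/26}))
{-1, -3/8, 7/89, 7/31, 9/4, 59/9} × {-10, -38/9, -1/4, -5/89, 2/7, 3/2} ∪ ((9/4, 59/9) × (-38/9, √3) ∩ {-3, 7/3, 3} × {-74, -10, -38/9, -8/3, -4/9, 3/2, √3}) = ({7/3, 3} × {-8/3, -4/9, 3/2}) ∪ ({-1, -3/8, 7/89, 7/31, 9/4, 59/9} × {-10, -38/9, -1/4, -5/89, 2/7, 3/2})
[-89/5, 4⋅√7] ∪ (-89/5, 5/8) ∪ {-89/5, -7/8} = [-89/5, 4⋅√7]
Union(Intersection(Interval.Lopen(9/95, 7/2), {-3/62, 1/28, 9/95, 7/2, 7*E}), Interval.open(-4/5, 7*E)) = Interval.open(-4/5, 7*E)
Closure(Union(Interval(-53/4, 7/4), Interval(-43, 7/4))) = Interval(-43, 7/4)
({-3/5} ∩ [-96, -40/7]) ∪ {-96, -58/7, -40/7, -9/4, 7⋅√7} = {-96, -58/7, -40/7, -9/4, 7⋅√7}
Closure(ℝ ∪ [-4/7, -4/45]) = (-∞, ∞)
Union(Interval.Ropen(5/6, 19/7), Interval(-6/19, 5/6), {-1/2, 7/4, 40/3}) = Union({-1/2, 40/3}, Interval.Ropen(-6/19, 19/7))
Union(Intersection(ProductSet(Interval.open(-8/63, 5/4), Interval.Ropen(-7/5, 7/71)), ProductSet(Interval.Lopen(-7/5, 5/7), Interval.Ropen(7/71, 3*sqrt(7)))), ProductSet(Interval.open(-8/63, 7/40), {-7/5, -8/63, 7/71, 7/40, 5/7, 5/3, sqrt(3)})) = ProductSet(Interval.open(-8/63, 7/40), {-7/5, -8/63, 7/71, 7/40, 5/7, 5/3, sqrt(3)})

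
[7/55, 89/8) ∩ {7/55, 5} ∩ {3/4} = ∅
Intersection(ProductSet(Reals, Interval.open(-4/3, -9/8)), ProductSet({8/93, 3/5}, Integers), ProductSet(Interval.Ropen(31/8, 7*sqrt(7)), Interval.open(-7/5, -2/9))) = EmptySet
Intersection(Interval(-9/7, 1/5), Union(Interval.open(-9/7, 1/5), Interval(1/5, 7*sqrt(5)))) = Interval.Lopen(-9/7, 1/5)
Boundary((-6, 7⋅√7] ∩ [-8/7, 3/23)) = {-8/7, 3/23}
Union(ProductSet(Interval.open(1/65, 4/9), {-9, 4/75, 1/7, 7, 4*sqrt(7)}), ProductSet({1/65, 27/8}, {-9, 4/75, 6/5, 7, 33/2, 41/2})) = Union(ProductSet({1/65, 27/8}, {-9, 4/75, 6/5, 7, 33/2, 41/2}), ProductSet(Interval.open(1/65, 4/9), {-9, 4/75, 1/7, 7, 4*sqrt(7)}))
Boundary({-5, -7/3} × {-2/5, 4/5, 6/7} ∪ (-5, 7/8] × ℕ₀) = ([-5, 7/8] × ℕ₀) ∪ ({-5, -7/3} × {-2/5, 4/5, 6/7})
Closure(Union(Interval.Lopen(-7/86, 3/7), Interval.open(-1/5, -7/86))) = Interval(-1/5, 3/7)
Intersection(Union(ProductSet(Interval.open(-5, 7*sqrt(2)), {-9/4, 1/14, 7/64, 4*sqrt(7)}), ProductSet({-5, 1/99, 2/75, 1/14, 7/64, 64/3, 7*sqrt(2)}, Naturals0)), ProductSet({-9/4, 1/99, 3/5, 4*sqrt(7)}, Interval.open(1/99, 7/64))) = ProductSet({-9/4, 1/99, 3/5}, {1/14})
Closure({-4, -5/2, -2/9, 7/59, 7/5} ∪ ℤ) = ℤ ∪ {-5/2, -2/9, 7/59, 7/5}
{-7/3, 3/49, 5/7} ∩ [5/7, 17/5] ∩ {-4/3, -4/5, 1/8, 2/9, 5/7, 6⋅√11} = {5/7}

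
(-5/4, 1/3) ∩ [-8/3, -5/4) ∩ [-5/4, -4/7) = ∅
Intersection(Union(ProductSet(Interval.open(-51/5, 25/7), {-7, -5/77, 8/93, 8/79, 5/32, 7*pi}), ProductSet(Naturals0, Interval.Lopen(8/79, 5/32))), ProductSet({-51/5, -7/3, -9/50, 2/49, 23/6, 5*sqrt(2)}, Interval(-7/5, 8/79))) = ProductSet({-7/3, -9/50, 2/49}, {-5/77, 8/93, 8/79})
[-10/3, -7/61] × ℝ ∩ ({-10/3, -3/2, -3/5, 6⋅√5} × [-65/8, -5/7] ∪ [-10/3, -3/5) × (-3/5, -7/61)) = ({-10/3, -3/2, -3/5} × [-65/8, -5/7]) ∪ ([-10/3, -3/5) × (-3/5, -7/61))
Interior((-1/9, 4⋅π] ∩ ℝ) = (-1/9, 4⋅π)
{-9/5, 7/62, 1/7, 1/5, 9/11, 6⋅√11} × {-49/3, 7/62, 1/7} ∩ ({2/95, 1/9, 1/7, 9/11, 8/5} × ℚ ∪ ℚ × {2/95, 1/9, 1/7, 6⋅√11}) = ({1/7, 9/11} × {-49/3, 7/62, 1/7}) ∪ ({-9/5, 7/62, 1/7, 1/5, 9/11} × {1/7})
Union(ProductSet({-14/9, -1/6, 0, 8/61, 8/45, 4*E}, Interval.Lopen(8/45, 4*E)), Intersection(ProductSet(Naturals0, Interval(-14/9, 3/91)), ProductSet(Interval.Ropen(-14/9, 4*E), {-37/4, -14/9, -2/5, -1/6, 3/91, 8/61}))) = Union(ProductSet({-14/9, -1/6, 0, 8/61, 8/45, 4*E}, Interval.Lopen(8/45, 4*E)), ProductSet(Range(0, 11, 1), {-14/9, -2/5, -1/6, 3/91}))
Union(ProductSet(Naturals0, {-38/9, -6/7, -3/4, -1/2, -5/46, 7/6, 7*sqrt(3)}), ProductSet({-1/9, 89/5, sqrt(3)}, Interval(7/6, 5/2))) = Union(ProductSet({-1/9, 89/5, sqrt(3)}, Interval(7/6, 5/2)), ProductSet(Naturals0, {-38/9, -6/7, -3/4, -1/2, -5/46, 7/6, 7*sqrt(3)}))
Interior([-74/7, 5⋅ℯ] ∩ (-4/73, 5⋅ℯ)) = (-4/73, 5⋅ℯ)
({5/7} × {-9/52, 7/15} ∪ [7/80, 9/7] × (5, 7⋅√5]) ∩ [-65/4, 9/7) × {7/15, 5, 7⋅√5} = ({5/7} × {7/15}) ∪ ([7/80, 9/7) × {7⋅√5})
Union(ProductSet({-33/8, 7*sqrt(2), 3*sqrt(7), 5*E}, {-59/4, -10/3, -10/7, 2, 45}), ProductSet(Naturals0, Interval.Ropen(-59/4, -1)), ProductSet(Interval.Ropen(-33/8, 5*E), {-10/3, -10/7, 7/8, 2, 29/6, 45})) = Union(ProductSet({-33/8, 7*sqrt(2), 3*sqrt(7), 5*E}, {-59/4, -10/3, -10/7, 2, 45}), ProductSet(Interval.Ropen(-33/8, 5*E), {-10/3, -10/7, 7/8, 2, 29/6, 45}), ProductSet(Naturals0, Interval.Ropen(-59/4, -1)))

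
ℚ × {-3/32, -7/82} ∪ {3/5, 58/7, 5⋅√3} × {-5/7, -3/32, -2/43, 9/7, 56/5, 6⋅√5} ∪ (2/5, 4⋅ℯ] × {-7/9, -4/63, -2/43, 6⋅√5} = (ℚ × {-3/32, -7/82}) ∪ ((2/5, 4⋅ℯ] × {-7/9, -4/63, -2/43, 6⋅√5}) ∪ ({3/5, 58/7, 5⋅√3} × {-5/7, -3/32, -2/43, 9/7, 56/5, 6⋅√5})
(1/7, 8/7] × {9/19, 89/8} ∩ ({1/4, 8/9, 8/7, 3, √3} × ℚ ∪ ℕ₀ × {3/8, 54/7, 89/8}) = ({1} × {89/8}) ∪ ({1/4, 8/9, 8/7} × {9/19, 89/8})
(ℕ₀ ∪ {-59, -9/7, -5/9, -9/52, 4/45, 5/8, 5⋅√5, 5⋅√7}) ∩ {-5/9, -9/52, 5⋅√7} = {-5/9, -9/52, 5⋅√7}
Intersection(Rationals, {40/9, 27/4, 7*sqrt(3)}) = {40/9, 27/4}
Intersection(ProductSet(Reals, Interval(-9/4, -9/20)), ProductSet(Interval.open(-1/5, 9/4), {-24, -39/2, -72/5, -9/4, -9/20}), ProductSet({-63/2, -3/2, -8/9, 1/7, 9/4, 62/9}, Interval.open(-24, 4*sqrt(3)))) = ProductSet({1/7}, {-9/4, -9/20})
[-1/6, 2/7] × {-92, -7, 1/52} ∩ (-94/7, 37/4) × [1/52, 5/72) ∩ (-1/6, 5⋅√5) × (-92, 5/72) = (-1/6, 2/7] × {1/52}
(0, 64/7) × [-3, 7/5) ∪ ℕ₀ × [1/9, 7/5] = (ℕ₀ × [1/9, 7/5]) ∪ ((0, 64/7) × [-3, 7/5))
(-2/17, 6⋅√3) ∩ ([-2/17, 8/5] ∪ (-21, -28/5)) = (-2/17, 8/5]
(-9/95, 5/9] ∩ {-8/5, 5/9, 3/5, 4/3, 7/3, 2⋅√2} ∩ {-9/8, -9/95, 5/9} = {5/9}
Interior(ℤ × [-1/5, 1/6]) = ∅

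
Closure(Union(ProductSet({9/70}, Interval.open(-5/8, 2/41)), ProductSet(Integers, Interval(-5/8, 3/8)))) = Union(ProductSet({9/70}, Interval(-5/8, 2/41)), ProductSet(Integers, Interval(-5/8, 3/8)))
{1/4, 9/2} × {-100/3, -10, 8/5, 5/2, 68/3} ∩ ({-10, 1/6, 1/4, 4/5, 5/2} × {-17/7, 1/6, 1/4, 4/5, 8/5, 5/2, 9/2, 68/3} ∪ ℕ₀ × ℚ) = {1/4} × {8/5, 5/2, 68/3}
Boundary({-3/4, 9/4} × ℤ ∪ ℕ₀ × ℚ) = (ℕ₀ × ℝ) ∪ ({-3/4, 9/4} × ℤ)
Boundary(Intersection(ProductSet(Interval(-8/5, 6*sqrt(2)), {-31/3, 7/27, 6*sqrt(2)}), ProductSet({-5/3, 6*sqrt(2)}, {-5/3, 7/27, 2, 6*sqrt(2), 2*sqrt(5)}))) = ProductSet({6*sqrt(2)}, {7/27, 6*sqrt(2)})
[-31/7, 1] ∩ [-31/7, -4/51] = [-31/7, -4/51]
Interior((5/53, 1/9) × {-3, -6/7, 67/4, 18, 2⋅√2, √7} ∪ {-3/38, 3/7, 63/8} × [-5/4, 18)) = ∅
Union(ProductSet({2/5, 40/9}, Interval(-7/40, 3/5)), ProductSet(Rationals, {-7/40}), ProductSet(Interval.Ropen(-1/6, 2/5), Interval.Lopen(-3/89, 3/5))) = Union(ProductSet({2/5, 40/9}, Interval(-7/40, 3/5)), ProductSet(Interval.Ropen(-1/6, 2/5), Interval.Lopen(-3/89, 3/5)), ProductSet(Rationals, {-7/40}))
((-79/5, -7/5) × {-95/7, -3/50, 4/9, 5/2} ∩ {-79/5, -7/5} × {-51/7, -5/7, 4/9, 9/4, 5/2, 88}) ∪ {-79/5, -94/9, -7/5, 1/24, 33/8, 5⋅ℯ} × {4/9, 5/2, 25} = {-79/5, -94/9, -7/5, 1/24, 33/8, 5⋅ℯ} × {4/9, 5/2, 25}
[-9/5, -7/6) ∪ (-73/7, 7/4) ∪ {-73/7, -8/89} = [-73/7, 7/4)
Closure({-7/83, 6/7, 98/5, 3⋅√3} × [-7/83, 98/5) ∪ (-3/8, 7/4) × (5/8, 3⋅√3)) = ({-3/8, 7/4} × [5/8, 3⋅√3]) ∪ ([-3/8, 7/4] × {5/8, 3⋅√3}) ∪ ({-7/83, 6/7, 98/5, 3⋅√3} × [-7/83, 98/5]) ∪ ((-3/8, 7/4) × (5/8, 3⋅√3))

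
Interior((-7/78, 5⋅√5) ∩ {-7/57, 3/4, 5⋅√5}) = ∅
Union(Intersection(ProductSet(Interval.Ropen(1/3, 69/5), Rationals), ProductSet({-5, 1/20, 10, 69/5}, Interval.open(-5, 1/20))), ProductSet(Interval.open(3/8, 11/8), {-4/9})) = Union(ProductSet({10}, Intersection(Interval.open(-5, 1/20), Rationals)), ProductSet(Interval.open(3/8, 11/8), {-4/9}))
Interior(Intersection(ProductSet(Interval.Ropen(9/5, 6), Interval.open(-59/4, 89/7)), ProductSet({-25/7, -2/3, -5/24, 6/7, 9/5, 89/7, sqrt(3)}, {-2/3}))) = EmptySet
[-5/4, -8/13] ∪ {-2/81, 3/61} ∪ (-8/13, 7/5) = [-5/4, 7/5)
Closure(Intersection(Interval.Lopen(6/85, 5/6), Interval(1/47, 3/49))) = EmptySet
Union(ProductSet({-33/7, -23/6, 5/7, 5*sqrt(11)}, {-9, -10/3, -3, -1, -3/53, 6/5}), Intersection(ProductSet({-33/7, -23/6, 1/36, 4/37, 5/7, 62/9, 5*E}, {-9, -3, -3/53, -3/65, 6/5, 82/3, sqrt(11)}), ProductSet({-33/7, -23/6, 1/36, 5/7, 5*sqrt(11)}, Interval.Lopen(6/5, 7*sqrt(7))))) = Union(ProductSet({-33/7, -23/6, 1/36, 5/7}, {sqrt(11)}), ProductSet({-33/7, -23/6, 5/7, 5*sqrt(11)}, {-9, -10/3, -3, -1, -3/53, 6/5}))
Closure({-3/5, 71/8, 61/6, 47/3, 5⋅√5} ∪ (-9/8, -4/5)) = [-9/8, -4/5] ∪ {-3/5, 71/8, 61/6, 47/3, 5⋅√5}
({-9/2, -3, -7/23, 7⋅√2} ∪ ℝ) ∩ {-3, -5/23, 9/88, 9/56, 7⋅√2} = {-3, -5/23, 9/88, 9/56, 7⋅√2}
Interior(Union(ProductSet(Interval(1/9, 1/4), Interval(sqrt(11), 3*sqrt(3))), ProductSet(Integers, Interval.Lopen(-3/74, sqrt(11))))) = ProductSet(Interval.open(1/9, 1/4), Interval.open(sqrt(11), 3*sqrt(3)))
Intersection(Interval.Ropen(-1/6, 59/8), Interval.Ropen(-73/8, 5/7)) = Interval.Ropen(-1/6, 5/7)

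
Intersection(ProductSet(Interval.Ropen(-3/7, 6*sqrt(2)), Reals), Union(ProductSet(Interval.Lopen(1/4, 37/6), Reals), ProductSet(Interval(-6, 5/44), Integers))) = Union(ProductSet(Interval(-3/7, 5/44), Integers), ProductSet(Interval.Lopen(1/4, 37/6), Reals))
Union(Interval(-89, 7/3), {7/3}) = Interval(-89, 7/3)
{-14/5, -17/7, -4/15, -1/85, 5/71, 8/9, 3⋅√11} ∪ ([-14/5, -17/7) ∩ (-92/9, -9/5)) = [-14/5, -17/7] ∪ {-4/15, -1/85, 5/71, 8/9, 3⋅√11}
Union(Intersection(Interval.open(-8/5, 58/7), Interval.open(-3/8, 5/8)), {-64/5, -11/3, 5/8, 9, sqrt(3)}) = Union({-64/5, -11/3, 9, sqrt(3)}, Interval.Lopen(-3/8, 5/8))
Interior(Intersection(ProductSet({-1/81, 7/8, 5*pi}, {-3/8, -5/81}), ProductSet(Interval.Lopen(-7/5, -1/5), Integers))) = EmptySet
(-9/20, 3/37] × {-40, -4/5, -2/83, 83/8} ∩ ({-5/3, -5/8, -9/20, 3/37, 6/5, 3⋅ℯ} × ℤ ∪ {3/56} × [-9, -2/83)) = ({3/56} × {-4/5}) ∪ ({3/37} × {-40})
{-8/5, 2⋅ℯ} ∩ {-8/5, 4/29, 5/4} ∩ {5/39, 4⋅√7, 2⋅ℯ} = ∅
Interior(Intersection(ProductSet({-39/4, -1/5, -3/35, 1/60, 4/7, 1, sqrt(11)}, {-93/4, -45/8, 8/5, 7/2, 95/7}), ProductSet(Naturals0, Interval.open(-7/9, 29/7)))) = EmptySet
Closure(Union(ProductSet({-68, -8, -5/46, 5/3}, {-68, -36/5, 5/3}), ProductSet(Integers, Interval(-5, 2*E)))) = Union(ProductSet({-68, -8, -5/46, 5/3}, {-68, -36/5, 5/3}), ProductSet(Integers, Interval(-5, 2*E)))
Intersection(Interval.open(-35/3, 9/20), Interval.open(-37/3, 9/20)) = Interval.open(-35/3, 9/20)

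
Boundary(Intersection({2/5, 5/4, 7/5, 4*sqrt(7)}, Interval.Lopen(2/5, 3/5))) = EmptySet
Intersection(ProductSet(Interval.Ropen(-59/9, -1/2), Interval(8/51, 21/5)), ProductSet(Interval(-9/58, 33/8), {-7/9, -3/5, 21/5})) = EmptySet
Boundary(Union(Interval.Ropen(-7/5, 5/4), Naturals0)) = Union(Complement(Naturals0, Interval.open(-7/5, 5/4)), {-7/5, 5/4})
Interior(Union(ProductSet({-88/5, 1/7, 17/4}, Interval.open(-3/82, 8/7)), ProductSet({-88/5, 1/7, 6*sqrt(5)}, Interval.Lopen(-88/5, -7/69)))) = EmptySet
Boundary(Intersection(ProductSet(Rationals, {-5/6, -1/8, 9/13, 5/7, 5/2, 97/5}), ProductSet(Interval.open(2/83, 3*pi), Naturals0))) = EmptySet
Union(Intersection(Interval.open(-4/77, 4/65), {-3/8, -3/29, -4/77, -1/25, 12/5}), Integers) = Union({-1/25}, Integers)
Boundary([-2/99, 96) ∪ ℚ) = (-∞, -2/99] ∪ [96, ∞)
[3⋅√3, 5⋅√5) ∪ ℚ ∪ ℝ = (-∞, ∞)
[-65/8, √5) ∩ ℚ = ℚ ∩ [-65/8, √5)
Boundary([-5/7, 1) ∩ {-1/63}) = {-1/63}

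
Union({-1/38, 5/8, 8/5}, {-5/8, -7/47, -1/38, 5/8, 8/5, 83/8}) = {-5/8, -7/47, -1/38, 5/8, 8/5, 83/8}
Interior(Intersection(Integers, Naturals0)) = EmptySet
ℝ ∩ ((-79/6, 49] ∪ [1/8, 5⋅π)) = (-79/6, 49]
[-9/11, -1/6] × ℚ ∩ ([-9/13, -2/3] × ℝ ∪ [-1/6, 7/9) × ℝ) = ([-9/13, -2/3] ∪ {-1/6}) × ℚ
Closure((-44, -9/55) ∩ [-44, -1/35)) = [-44, -9/55]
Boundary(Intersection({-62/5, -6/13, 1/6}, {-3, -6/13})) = {-6/13}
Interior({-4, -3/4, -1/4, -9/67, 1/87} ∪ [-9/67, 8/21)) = (-9/67, 8/21)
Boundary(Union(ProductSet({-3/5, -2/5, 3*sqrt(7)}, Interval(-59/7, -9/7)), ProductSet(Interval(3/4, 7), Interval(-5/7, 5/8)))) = Union(ProductSet({3/4, 7}, Interval(-5/7, 5/8)), ProductSet({-3/5, -2/5, 3*sqrt(7)}, Interval(-59/7, -9/7)), ProductSet(Interval(3/4, 7), {-5/7, 5/8}))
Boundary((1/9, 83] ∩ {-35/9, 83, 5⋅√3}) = {83, 5⋅√3}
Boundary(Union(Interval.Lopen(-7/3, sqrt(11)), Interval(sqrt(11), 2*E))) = {-7/3, 2*E}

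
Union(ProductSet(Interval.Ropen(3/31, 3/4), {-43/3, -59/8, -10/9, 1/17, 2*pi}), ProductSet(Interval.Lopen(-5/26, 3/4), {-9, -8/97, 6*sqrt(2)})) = Union(ProductSet(Interval.Lopen(-5/26, 3/4), {-9, -8/97, 6*sqrt(2)}), ProductSet(Interval.Ropen(3/31, 3/4), {-43/3, -59/8, -10/9, 1/17, 2*pi}))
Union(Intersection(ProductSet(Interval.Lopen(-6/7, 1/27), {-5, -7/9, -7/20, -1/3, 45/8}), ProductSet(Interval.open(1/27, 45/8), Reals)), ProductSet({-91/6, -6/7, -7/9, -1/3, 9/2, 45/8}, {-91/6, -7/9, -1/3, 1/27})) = ProductSet({-91/6, -6/7, -7/9, -1/3, 9/2, 45/8}, {-91/6, -7/9, -1/3, 1/27})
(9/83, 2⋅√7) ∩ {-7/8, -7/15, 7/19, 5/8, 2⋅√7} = {7/19, 5/8}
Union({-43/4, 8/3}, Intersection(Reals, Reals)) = Reals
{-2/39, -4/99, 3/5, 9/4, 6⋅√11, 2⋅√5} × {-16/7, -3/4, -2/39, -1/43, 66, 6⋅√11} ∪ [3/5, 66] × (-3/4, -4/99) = ([3/5, 66] × (-3/4, -4/99)) ∪ ({-2/39, -4/99, 3/5, 9/4, 6⋅√11, 2⋅√5} × {-16/7, -3/4, -2/39, -1/43, 66, 6⋅√11})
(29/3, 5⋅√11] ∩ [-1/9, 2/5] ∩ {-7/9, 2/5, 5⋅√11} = ∅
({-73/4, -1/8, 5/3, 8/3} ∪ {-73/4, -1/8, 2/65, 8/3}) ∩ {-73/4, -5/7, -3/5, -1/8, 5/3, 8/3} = {-73/4, -1/8, 5/3, 8/3}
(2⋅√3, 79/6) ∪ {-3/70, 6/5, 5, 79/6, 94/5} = {-3/70, 6/5, 94/5} ∪ (2⋅√3, 79/6]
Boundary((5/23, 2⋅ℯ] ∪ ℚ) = (-∞, 5/23] ∪ [2⋅ℯ, ∞)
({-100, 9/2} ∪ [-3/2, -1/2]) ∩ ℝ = {-100, 9/2} ∪ [-3/2, -1/2]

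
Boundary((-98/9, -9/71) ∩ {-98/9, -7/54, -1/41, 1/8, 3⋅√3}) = {-7/54}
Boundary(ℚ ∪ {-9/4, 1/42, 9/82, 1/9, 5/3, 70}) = ℝ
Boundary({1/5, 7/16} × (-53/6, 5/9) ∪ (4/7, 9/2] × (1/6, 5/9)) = ({1/5, 7/16} × [-53/6, 5/9]) ∪ ({4/7, 9/2} × [1/6, 5/9]) ∪ ([4/7, 9/2] × {1/6, 5/9})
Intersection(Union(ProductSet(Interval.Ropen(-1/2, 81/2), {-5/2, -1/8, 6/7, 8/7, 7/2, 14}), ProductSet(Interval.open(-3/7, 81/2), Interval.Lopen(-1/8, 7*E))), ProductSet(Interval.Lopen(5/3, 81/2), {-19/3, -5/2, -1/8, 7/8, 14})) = ProductSet(Interval.open(5/3, 81/2), {-5/2, -1/8, 7/8, 14})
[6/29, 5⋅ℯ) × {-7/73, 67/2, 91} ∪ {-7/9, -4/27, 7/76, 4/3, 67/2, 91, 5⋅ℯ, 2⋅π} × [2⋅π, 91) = ([6/29, 5⋅ℯ) × {-7/73, 67/2, 91}) ∪ ({-7/9, -4/27, 7/76, 4/3, 67/2, 91, 5⋅ℯ, 2⋅π} × [2⋅π, 91))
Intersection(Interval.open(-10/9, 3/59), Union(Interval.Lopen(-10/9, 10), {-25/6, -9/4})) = Interval.open(-10/9, 3/59)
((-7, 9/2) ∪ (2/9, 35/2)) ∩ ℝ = (-7, 35/2)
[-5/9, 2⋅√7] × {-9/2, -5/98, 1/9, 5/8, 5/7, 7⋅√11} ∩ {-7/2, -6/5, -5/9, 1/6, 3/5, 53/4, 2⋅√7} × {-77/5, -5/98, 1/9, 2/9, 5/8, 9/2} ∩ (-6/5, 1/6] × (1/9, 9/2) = {-5/9, 1/6} × {5/8}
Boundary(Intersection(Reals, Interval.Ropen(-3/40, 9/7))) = {-3/40, 9/7}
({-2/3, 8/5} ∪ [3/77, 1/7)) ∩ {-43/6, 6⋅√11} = ∅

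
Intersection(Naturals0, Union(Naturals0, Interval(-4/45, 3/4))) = Union(Naturals0, Range(0, 1, 1))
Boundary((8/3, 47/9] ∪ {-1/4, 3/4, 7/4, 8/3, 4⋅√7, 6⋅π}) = {-1/4, 3/4, 7/4, 8/3, 47/9, 4⋅√7, 6⋅π}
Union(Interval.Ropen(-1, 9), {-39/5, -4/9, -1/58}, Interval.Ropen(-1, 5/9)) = Union({-39/5}, Interval.Ropen(-1, 9))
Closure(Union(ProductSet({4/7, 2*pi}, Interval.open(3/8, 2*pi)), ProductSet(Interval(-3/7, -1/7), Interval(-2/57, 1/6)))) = Union(ProductSet({4/7, 2*pi}, Interval(3/8, 2*pi)), ProductSet(Interval(-3/7, -1/7), Interval(-2/57, 1/6)))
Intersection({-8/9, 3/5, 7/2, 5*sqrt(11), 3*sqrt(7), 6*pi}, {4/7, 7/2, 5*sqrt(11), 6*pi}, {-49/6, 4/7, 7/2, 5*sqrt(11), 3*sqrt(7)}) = {7/2, 5*sqrt(11)}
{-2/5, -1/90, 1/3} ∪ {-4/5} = {-4/5, -2/5, -1/90, 1/3}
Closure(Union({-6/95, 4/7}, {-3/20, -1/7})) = {-3/20, -1/7, -6/95, 4/7}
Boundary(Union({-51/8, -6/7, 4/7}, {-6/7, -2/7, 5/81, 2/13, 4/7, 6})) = {-51/8, -6/7, -2/7, 5/81, 2/13, 4/7, 6}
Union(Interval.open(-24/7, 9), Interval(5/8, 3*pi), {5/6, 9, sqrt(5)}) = Interval.Lopen(-24/7, 3*pi)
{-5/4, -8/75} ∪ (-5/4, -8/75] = [-5/4, -8/75]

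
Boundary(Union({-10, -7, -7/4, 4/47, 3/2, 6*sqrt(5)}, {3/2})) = {-10, -7, -7/4, 4/47, 3/2, 6*sqrt(5)}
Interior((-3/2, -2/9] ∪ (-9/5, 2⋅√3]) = (-9/5, 2⋅√3)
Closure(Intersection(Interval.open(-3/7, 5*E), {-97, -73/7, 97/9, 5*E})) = {97/9}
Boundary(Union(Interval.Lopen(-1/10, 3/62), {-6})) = {-6, -1/10, 3/62}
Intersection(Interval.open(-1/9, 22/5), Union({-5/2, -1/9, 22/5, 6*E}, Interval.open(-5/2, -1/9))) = EmptySet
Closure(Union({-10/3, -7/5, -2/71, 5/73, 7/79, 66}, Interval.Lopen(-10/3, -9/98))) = Union({-2/71, 5/73, 7/79, 66}, Interval(-10/3, -9/98))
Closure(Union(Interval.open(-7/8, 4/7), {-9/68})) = Interval(-7/8, 4/7)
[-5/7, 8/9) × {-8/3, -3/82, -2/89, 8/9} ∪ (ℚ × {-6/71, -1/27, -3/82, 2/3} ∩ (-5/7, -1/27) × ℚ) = ([-5/7, 8/9) × {-8/3, -3/82, -2/89, 8/9}) ∪ ((ℚ ∩ (-5/7, -1/27)) × {-6/71, -1/27, -3/82, 2/3})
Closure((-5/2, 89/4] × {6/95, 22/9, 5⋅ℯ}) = [-5/2, 89/4] × {6/95, 22/9, 5⋅ℯ}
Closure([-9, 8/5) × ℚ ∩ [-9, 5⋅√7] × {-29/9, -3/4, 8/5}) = [-9, 8/5] × {-29/9, -3/4, 8/5}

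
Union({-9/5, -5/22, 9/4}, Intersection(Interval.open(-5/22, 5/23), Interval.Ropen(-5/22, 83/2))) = Union({-9/5, 9/4}, Interval.Ropen(-5/22, 5/23))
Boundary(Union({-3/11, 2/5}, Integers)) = Union({-3/11, 2/5}, Integers)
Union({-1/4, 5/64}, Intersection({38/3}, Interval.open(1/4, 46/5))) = {-1/4, 5/64}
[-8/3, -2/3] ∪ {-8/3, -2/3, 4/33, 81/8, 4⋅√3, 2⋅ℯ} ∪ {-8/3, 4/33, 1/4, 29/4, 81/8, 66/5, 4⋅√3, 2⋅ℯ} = [-8/3, -2/3] ∪ {4/33, 1/4, 29/4, 81/8, 66/5, 4⋅√3, 2⋅ℯ}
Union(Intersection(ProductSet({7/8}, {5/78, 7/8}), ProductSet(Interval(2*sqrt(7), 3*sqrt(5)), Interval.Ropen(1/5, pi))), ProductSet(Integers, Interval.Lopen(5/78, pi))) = ProductSet(Integers, Interval.Lopen(5/78, pi))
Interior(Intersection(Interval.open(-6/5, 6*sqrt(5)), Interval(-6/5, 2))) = Interval.open(-6/5, 2)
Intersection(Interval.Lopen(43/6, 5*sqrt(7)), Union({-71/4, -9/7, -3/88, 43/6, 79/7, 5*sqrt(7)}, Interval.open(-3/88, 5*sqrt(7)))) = Interval.Lopen(43/6, 5*sqrt(7))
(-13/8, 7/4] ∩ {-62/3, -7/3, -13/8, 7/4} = {7/4}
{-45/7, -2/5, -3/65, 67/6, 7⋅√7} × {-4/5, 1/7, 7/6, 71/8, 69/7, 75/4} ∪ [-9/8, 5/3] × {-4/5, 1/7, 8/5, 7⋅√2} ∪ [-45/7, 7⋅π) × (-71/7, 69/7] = ([-45/7, 7⋅π) × (-71/7, 69/7]) ∪ ([-9/8, 5/3] × {-4/5, 1/7, 8/5, 7⋅√2}) ∪ ({-45/7, -2/5, -3/65, 67/6, 7⋅√7} × {-4/5, 1/7, 7/6, 71/8, 69/7, 75/4})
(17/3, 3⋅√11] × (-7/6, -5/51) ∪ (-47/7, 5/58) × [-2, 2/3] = ((-47/7, 5/58) × [-2, 2/3]) ∪ ((17/3, 3⋅√11] × (-7/6, -5/51))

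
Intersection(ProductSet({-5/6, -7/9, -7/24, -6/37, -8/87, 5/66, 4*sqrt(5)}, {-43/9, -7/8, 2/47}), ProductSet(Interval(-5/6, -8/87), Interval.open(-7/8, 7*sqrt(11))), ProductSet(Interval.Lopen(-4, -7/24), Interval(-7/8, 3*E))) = ProductSet({-5/6, -7/9, -7/24}, {2/47})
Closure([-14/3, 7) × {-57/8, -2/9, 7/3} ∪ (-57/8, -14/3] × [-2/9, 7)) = ({-57/8, -14/3} × [-2/9, 7]) ∪ ([-57/8, -14/3] × {-2/9, 7}) ∪ ([-14/3, 7] × {-57/8, -2/9, 7/3}) ∪ ((-57/8, -14/3] × [-2/9, 7))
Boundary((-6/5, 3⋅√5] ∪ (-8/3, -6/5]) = {-8/3, 3⋅√5}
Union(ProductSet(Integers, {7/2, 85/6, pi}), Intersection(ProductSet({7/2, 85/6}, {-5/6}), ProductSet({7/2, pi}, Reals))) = Union(ProductSet({7/2}, {-5/6}), ProductSet(Integers, {7/2, 85/6, pi}))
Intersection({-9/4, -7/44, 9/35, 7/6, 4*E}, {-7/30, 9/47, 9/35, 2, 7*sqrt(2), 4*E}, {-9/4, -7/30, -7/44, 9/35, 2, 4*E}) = {9/35, 4*E}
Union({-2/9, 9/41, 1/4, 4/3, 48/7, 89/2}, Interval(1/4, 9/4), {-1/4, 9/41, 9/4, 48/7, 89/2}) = Union({-1/4, -2/9, 9/41, 48/7, 89/2}, Interval(1/4, 9/4))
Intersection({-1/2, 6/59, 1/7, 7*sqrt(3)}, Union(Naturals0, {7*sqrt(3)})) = {7*sqrt(3)}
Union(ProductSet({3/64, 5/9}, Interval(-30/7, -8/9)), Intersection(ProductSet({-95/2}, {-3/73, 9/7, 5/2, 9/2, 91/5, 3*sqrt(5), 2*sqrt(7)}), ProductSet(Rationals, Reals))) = Union(ProductSet({-95/2}, {-3/73, 9/7, 5/2, 9/2, 91/5, 3*sqrt(5), 2*sqrt(7)}), ProductSet({3/64, 5/9}, Interval(-30/7, -8/9)))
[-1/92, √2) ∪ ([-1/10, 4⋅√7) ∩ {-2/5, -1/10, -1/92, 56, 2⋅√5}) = {-1/10, 2⋅√5} ∪ [-1/92, √2)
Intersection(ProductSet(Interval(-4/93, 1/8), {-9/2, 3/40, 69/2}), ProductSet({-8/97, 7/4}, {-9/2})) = EmptySet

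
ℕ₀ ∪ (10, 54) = ℕ₀ ∪ [10, 54]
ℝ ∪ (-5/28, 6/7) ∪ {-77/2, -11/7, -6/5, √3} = (-∞, ∞)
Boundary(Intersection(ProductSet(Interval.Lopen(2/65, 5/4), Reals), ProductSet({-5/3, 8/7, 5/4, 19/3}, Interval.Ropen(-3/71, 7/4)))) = ProductSet({8/7, 5/4}, Interval(-3/71, 7/4))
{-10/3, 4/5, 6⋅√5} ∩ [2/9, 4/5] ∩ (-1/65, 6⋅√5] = {4/5}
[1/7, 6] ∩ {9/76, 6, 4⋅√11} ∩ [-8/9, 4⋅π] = {6}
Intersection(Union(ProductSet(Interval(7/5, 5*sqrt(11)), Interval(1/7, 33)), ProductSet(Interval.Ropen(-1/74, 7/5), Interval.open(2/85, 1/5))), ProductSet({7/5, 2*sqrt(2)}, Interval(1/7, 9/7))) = ProductSet({7/5, 2*sqrt(2)}, Interval(1/7, 9/7))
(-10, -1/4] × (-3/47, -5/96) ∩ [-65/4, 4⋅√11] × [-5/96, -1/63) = ∅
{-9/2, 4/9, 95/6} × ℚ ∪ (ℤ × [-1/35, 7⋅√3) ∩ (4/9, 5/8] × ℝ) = {-9/2, 4/9, 95/6} × ℚ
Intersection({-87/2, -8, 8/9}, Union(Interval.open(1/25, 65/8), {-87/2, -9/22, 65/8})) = {-87/2, 8/9}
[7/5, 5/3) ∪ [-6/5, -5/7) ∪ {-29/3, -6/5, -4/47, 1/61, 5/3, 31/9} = {-29/3, -4/47, 1/61, 31/9} ∪ [-6/5, -5/7) ∪ [7/5, 5/3]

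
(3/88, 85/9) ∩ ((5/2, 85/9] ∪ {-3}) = (5/2, 85/9)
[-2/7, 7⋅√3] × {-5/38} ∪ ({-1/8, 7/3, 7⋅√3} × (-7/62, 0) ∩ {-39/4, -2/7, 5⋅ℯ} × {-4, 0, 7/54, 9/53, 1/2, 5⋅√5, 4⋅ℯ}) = [-2/7, 7⋅√3] × {-5/38}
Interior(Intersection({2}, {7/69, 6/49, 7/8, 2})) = EmptySet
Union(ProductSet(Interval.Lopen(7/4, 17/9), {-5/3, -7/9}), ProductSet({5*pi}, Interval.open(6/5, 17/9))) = Union(ProductSet({5*pi}, Interval.open(6/5, 17/9)), ProductSet(Interval.Lopen(7/4, 17/9), {-5/3, -7/9}))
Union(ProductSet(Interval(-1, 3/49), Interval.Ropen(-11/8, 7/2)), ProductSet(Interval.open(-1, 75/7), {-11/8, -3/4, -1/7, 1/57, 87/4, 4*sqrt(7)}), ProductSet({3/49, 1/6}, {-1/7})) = Union(ProductSet(Interval(-1, 3/49), Interval.Ropen(-11/8, 7/2)), ProductSet(Interval.open(-1, 75/7), {-11/8, -3/4, -1/7, 1/57, 87/4, 4*sqrt(7)}))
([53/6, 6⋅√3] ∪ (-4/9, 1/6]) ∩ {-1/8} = {-1/8}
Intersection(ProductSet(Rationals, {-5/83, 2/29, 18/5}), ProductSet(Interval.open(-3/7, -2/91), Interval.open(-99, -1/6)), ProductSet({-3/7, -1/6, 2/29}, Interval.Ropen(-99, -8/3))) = EmptySet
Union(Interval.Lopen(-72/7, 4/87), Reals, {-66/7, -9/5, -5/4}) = Interval(-oo, oo)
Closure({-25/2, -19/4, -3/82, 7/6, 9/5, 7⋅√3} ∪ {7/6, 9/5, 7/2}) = {-25/2, -19/4, -3/82, 7/6, 9/5, 7/2, 7⋅√3}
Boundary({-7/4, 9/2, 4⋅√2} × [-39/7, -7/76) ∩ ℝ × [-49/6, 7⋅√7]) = {-7/4, 9/2, 4⋅√2} × [-39/7, -7/76]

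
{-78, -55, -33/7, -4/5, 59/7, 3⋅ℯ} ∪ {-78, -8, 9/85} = {-78, -55, -8, -33/7, -4/5, 9/85, 59/7, 3⋅ℯ}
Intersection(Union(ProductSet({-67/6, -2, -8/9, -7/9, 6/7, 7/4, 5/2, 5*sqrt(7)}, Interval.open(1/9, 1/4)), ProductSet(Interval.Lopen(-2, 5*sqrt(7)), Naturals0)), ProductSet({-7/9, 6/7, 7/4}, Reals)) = ProductSet({-7/9, 6/7, 7/4}, Union(Interval.open(1/9, 1/4), Naturals0))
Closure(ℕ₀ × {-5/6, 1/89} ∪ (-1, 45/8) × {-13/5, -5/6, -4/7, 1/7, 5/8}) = (ℕ₀ × {-5/6, 1/89}) ∪ ([-1, 45/8] × {-13/5, -5/6, -4/7, 1/7, 5/8})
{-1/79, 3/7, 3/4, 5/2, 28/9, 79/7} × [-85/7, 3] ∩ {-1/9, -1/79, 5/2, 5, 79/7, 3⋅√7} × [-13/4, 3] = {-1/79, 5/2, 79/7} × [-13/4, 3]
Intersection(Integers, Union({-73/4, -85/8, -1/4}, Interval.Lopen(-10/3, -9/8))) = Range(-3, -1, 1)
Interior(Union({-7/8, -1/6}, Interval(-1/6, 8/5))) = Interval.open(-1/6, 8/5)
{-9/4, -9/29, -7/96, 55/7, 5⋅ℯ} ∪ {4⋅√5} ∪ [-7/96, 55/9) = {-9/4, -9/29, 55/7, 4⋅√5, 5⋅ℯ} ∪ [-7/96, 55/9)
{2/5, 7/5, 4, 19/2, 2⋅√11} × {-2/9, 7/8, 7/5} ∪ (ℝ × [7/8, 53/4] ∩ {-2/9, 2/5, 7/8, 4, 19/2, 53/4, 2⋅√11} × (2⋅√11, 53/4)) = ({2/5, 7/5, 4, 19/2, 2⋅√11} × {-2/9, 7/8, 7/5}) ∪ ({-2/9, 2/5, 7/8, 4, 19/2, 53/4, 2⋅√11} × (2⋅√11, 53/4))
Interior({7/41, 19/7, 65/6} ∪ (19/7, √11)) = (19/7, √11)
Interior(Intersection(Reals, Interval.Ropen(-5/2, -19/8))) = Interval.open(-5/2, -19/8)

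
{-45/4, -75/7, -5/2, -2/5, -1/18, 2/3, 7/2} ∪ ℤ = ℤ ∪ {-45/4, -75/7, -5/2, -2/5, -1/18, 2/3, 7/2}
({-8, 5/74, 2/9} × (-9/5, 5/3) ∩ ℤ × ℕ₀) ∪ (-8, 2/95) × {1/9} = ({-8} × {0, 1}) ∪ ((-8, 2/95) × {1/9})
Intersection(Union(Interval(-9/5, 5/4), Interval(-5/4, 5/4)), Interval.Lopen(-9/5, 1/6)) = Interval.Lopen(-9/5, 1/6)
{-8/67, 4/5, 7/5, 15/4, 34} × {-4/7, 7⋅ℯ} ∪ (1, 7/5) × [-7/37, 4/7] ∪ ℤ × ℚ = (ℤ × ℚ) ∪ ((1, 7/5) × [-7/37, 4/7]) ∪ ({-8/67, 4/5, 7/5, 15/4, 34} × {-4/7, 7⋅ℯ})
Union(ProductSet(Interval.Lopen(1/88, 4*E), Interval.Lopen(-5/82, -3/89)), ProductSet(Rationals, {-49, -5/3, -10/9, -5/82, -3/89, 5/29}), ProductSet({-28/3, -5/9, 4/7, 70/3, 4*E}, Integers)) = Union(ProductSet({-28/3, -5/9, 4/7, 70/3, 4*E}, Integers), ProductSet(Interval.Lopen(1/88, 4*E), Interval.Lopen(-5/82, -3/89)), ProductSet(Rationals, {-49, -5/3, -10/9, -5/82, -3/89, 5/29}))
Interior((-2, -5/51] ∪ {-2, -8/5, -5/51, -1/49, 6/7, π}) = (-2, -5/51)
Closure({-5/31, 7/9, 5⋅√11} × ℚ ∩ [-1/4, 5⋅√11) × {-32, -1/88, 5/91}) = {-5/31, 7/9} × {-32, -1/88, 5/91}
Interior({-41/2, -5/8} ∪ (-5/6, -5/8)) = (-5/6, -5/8)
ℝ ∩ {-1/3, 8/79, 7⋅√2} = {-1/3, 8/79, 7⋅√2}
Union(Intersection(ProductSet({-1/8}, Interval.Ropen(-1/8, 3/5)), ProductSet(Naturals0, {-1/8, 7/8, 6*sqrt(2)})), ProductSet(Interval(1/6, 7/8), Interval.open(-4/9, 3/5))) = ProductSet(Interval(1/6, 7/8), Interval.open(-4/9, 3/5))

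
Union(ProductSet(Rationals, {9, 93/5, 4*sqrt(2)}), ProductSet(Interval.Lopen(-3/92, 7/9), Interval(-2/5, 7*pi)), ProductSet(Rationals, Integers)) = Union(ProductSet(Interval.Lopen(-3/92, 7/9), Interval(-2/5, 7*pi)), ProductSet(Rationals, Union({93/5, 4*sqrt(2)}, Integers)))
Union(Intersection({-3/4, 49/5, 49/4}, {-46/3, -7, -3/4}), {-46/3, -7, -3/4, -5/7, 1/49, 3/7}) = {-46/3, -7, -3/4, -5/7, 1/49, 3/7}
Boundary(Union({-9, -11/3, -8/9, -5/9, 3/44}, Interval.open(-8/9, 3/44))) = {-9, -11/3, -8/9, 3/44}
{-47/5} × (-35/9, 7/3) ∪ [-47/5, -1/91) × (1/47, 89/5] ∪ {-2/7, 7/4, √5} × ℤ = ({-47/5} × (-35/9, 7/3)) ∪ ({-2/7, 7/4, √5} × ℤ) ∪ ([-47/5, -1/91) × (1/47, 89/5])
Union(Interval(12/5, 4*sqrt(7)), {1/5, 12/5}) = Union({1/5}, Interval(12/5, 4*sqrt(7)))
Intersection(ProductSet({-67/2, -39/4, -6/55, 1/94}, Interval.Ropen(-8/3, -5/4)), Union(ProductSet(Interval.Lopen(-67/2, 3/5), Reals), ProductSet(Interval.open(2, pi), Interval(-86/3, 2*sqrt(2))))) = ProductSet({-39/4, -6/55, 1/94}, Interval.Ropen(-8/3, -5/4))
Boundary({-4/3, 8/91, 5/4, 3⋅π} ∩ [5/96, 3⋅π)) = {8/91, 5/4}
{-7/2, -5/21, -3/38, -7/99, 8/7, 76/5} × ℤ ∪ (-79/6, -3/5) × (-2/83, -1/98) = ({-7/2, -5/21, -3/38, -7/99, 8/7, 76/5} × ℤ) ∪ ((-79/6, -3/5) × (-2/83, -1/98))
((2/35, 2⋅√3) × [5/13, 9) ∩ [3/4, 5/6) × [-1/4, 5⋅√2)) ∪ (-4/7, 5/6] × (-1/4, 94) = (-4/7, 5/6] × (-1/4, 94)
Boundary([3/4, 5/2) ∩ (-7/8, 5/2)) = {3/4, 5/2}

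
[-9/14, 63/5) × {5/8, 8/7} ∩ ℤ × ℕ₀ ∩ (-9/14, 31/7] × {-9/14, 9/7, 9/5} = ∅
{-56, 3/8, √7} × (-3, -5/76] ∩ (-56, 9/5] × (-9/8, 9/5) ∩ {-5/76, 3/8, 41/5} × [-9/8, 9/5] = {3/8} × (-9/8, -5/76]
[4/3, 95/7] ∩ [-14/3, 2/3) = ∅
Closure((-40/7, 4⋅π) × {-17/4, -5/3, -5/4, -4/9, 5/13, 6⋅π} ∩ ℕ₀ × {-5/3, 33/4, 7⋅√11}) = {0, 1, …, 12} × {-5/3}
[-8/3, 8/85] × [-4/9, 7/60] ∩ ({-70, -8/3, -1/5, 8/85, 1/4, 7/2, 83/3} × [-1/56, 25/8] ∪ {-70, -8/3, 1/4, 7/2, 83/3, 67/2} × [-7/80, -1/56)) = ({-8/3} × [-7/80, -1/56)) ∪ ({-8/3, -1/5, 8/85} × [-1/56, 7/60])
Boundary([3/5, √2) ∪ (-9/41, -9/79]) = {-9/41, -9/79, 3/5, √2}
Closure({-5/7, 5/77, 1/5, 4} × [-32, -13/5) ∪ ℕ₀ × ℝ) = (ℕ₀ × ℝ) ∪ ({-5/7, 5/77, 1/5, 4} × [-32, -13/5])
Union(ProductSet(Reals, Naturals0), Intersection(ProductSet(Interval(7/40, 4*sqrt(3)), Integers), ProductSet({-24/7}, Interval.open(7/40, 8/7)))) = ProductSet(Reals, Naturals0)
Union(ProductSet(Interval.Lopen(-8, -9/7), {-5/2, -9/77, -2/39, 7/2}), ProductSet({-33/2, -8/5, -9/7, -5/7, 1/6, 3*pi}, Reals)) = Union(ProductSet({-33/2, -8/5, -9/7, -5/7, 1/6, 3*pi}, Reals), ProductSet(Interval.Lopen(-8, -9/7), {-5/2, -9/77, -2/39, 7/2}))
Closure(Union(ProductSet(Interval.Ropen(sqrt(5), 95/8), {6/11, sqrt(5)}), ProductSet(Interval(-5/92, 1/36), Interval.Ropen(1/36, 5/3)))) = Union(ProductSet(Interval(-5/92, 1/36), Interval(1/36, 5/3)), ProductSet(Interval(sqrt(5), 95/8), {6/11, sqrt(5)}))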